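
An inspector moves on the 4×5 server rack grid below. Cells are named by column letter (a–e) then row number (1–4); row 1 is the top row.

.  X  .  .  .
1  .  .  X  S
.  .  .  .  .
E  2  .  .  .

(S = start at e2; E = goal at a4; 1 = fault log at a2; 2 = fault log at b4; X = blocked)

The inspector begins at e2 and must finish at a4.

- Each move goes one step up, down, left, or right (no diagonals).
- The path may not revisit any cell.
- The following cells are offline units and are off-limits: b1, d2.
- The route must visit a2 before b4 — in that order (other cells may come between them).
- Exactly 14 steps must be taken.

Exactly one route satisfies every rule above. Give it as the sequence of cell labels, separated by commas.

The waypoints must appear in the order a2, b4, with no cell reused.
Route from e2: up 1 to e1, left 2 to c1, down 1 to c2, left 2 to a2, down 1 to a3, right 3 to d3, down 1 to d4, left 3 to a4 — 14 moves in all.
Check: order respected (1 at step 6, 2 at step 13); 14 moves as required.

e2, e1, d1, c1, c2, b2, a2, a3, b3, c3, d3, d4, c4, b4, a4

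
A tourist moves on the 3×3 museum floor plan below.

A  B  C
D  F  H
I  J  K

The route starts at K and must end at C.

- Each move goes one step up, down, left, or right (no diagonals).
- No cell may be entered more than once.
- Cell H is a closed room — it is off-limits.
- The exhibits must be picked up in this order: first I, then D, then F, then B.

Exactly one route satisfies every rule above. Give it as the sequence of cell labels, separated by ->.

The waypoints must appear in the order I, D, F, B, with no cell reused.
Route from K: left 2 to I, up 1 to D, right 1 to F, up 1 to B, right 1 to C — 6 moves in all.
Check: order respected (I at step 2, D at step 3, F at step 4, B at step 5).

K -> J -> I -> D -> F -> B -> C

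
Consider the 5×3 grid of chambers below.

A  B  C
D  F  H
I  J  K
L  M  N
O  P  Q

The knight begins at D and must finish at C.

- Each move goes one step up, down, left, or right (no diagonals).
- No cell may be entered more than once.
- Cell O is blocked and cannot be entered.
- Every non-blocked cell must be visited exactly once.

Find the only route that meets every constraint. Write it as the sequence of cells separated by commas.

D, A, B, F, J, I, L, M, P, Q, N, K, H, C

Need to visit all 14 open cells exactly once, starting at D and ending at C.
Cell Q has only two open neighbours (N and P), so the path must pass straight through it: one of those is the cell it's entered from and the other is where it exits.
Route from D: up 1 to A, right 1 to B, down 2 to J, left 1 to I, down 1 to L, right 1 to M, down 1 to P, right 1 to Q, up 4 to C — 13 moves in all.
Check: all 14 open cells covered.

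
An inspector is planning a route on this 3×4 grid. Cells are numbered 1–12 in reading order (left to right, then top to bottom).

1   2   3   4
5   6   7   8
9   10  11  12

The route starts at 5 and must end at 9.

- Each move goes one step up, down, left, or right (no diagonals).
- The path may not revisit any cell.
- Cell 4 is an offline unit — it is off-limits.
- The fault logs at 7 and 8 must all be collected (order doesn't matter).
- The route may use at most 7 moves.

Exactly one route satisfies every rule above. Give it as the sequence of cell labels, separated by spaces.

The budget equals the shortest possible length, so every move has to be on a shortest route through the required cells.
Route from 5: 3× right (reaching 8), down to 12, 3× left (reaching 9) — 7 moves in all.
Check: all required cells visited; 7 ≤ 7 moves.

5 6 7 8 12 11 10 9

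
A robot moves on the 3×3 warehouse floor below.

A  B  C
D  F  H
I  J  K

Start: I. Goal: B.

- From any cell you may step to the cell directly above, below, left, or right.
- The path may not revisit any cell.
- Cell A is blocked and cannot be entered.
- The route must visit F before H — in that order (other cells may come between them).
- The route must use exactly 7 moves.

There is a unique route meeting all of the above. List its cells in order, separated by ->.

The waypoints must appear in the order F, H, with no cell reused.
Route from I: up 1 to D, right 1 to F, down 1 to J, right 1 to K, up 2 to C, left 1 to B — 7 moves in all.
Check: order respected (F at step 2, H at step 5); 7 moves as required.

I -> D -> F -> J -> K -> H -> C -> B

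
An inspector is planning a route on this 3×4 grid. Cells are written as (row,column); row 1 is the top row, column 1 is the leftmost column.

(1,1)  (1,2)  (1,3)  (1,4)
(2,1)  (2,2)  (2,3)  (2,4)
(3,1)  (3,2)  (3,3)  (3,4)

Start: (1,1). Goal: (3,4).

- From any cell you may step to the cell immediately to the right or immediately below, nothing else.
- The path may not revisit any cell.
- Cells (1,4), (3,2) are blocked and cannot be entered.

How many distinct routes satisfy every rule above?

6

A right/down-only route from (1,1) to (3,4) makes exactly 2 down-moves and 3 right-moves in some order.
With no other constraints that would be C(5,2) = 10 routes.
Subtract routes through each blocked cell (inclusion–exclusion for overlaps): − through (1,4): 1 − through (3,2): 3 → 6.
That gives 6 routes.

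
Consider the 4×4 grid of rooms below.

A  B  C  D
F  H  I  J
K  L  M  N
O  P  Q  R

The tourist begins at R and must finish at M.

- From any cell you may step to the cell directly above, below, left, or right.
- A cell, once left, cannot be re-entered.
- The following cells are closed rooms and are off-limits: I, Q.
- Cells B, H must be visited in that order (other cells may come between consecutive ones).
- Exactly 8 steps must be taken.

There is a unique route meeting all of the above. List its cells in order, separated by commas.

R, N, J, D, C, B, H, L, M

The waypoints must appear in the order B, H, with no cell reused.
Route from R: up 3 to D, left 2 to B, down 2 to L, right 1 to M — 8 moves in all.
Check: order respected (B at step 5, H at step 6); 8 moves as required.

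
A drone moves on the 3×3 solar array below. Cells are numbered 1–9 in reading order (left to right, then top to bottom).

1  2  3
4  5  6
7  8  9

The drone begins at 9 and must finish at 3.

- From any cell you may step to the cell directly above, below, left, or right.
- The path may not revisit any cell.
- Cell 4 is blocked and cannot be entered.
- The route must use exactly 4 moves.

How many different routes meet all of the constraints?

Need simple routes of exactly 4 moves from 9 to 3 (Manhattan distance 2, so 1 moves are spent on a detour and 1 undoing it).
Enumerating: 9 6 5 2 3 | 9 8 5 2 3 | 9 8 5 6 3.
That gives 3 routes.

3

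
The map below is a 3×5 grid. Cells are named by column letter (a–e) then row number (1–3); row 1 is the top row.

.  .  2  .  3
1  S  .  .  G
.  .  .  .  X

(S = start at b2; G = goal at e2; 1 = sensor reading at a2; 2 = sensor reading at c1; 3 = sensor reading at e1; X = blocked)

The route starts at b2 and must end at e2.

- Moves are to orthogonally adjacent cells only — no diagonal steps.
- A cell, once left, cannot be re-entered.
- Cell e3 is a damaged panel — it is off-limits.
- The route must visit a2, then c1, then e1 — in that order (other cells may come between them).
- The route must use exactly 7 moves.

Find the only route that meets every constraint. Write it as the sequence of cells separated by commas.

b2, a2, a1, b1, c1, d1, e1, e2

The waypoints must appear in the order a2, c1, e1, with no cell reused.
Route from b2: left 1 to a2, up 1 to a1, right 4 to e1, down 1 to e2 — 7 moves in all.
Check: order respected (1 at step 1, 2 at step 4, 3 at step 6); 7 moves as required.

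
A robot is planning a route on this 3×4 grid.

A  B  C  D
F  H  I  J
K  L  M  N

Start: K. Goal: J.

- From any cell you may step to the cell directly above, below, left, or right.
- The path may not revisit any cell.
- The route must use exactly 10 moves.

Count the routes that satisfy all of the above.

Need simple routes of exactly 10 moves from K to J (Manhattan distance 4, so 3 moves are spent on a detour and 3 undoing it).
Enumerating: K F A B H L M I C D J | K F A B C I H L M N J | K L H F A B C I M N J | K L M I H F A B C D J.
That gives 4 routes.

4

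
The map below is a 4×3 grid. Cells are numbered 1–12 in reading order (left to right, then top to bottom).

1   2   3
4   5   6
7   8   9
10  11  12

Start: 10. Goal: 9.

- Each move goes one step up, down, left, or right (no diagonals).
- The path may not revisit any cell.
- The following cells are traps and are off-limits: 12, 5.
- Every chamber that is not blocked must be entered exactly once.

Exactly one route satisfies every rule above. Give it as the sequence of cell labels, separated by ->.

10 -> 11 -> 8 -> 7 -> 4 -> 1 -> 2 -> 3 -> 6 -> 9

Need to visit all 10 open cells exactly once, starting at 10 and ending at 9.
Cell 1 has only two open neighbours (4 and 2), so the path must pass straight through it: one of those is the cell it's entered from and the other is where it exits.
Route from 10: right 1 to 11, up 1 to 8, left 1 to 7, up 2 to 1, right 2 to 3, down 2 to 9 — 9 moves in all.
Check: all 10 open cells covered.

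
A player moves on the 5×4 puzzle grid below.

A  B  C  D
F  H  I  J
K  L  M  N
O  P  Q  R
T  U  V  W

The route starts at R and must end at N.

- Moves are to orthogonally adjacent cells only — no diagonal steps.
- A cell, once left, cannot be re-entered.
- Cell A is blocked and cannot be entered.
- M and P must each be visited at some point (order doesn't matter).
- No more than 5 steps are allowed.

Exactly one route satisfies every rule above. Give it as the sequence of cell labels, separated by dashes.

The 5-move cap with required stops at M, P leaves no slack for detours.
Route from R: 2× left (reaching P), up to L, 2× right (reaching N) — 5 moves in all.
Check: all required cells visited; 5 ≤ 5 moves.

R - Q - P - L - M - N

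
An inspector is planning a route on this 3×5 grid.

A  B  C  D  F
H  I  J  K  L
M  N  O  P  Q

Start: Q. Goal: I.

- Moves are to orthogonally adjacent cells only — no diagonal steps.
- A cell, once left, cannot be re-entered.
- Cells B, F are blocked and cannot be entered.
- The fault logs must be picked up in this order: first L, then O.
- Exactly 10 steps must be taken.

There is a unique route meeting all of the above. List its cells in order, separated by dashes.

Q - L - K - D - C - J - O - N - M - H - I

The waypoints must appear in the order L, O, with no cell reused.
Route from Q: up to L, left to K, up to D, left to C, 2× down (reaching O), 2× left (reaching M), up to H, right to I — 10 moves in all.
Check: order respected (L at step 1, O at step 6); 10 moves as required.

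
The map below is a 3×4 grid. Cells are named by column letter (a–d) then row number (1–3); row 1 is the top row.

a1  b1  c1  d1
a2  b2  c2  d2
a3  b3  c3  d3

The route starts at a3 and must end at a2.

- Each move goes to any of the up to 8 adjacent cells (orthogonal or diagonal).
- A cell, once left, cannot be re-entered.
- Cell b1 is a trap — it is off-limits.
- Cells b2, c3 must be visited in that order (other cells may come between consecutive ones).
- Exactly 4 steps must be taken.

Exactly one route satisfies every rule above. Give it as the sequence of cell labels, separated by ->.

The waypoints must appear in the order b2, c3, with no cell reused.
Route from a3: up-right to b2, down-right to c3, left to b3, up-left to a2 — 4 moves in all.
Check: order respected (b2 at step 1, c3 at step 2); 4 moves as required.

a3 -> b2 -> c3 -> b3 -> a2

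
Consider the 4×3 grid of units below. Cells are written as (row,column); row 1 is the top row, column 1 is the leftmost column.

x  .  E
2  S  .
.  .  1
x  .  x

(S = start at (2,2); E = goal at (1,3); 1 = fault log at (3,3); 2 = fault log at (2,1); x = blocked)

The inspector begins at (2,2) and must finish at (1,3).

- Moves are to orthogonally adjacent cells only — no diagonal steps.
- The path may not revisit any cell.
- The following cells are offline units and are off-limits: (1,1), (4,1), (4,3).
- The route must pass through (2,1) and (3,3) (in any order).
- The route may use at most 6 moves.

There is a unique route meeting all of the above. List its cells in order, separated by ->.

The 6-move cap with required stops at (2,1), (3,3) leaves no slack for detours.
Route from (2,2): left 1 to (2,1), down 1 to (3,1), right 2 to (3,3), up 2 to (1,3) — 6 moves in all.
Check: all required cells visited; 6 ≤ 6 moves.

(2,2) -> (2,1) -> (3,1) -> (3,2) -> (3,3) -> (2,3) -> (1,3)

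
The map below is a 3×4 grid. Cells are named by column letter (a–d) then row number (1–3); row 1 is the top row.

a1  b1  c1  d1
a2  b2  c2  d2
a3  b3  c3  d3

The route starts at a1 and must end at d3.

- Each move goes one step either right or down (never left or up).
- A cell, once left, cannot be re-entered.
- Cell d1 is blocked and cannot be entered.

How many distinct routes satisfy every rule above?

A right/down-only route from a1 to d3 makes exactly 2 down-moves and 3 right-moves in some order.
With no other constraints that would be C(5,2) = 10 routes.
Subtract routes through each blocked cell (inclusion–exclusion for overlaps): − through d1: 1 → 9.
That gives 9 routes.

9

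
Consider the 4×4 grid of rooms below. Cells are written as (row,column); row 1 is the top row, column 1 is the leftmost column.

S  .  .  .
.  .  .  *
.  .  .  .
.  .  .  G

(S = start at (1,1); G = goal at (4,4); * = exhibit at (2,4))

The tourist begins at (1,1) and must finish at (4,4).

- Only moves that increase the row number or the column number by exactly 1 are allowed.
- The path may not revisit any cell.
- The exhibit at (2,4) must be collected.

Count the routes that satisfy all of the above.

4

A right/down-only route from (1,1) to (4,4) makes exactly 3 down-moves and 3 right-moves in some order.
With no other constraints that would be C(6,3) = 20 routes.
Split at (2,4) and multiply the segment counts: (1,1)→(2,4): 4; (2,4)→(4,4): 1; product = 4.
That gives 4 routes.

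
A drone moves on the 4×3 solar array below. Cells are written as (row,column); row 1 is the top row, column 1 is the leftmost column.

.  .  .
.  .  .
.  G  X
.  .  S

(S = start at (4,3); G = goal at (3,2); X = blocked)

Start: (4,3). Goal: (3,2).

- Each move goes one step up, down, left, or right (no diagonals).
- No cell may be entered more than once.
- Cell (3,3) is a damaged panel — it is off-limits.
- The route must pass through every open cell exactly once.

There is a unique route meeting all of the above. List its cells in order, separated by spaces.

(4,3) (4,2) (4,1) (3,1) (2,1) (1,1) (1,2) (1,3) (2,3) (2,2) (3,2)

Need to visit all 11 open cells exactly once, starting at (4,3) and ending at (3,2).
Cell (2,3) has only two open neighbours ((1,3) and (2,2)), so the path must pass straight through it: one of those is the cell it's entered from and the other is where it exits.
Route from (4,3): 2× left (reaching (4,1)), 3× up (reaching (1,1)), 2× right (reaching (1,3)), down to (2,3), left to (2,2), down to (3,2) — 10 moves in all.
Check: all 11 open cells covered.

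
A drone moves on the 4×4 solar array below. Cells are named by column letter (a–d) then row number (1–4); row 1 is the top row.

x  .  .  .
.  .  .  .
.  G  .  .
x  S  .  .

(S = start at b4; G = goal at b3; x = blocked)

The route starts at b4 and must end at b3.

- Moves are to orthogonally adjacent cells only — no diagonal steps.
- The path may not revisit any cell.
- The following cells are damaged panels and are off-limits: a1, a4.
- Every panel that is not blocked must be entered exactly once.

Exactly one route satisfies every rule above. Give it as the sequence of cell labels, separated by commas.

b4, c4, d4, d3, c3, c2, d2, d1, c1, b1, b2, a2, a3, b3

Need to visit all 14 open cells exactly once, starting at b4 and ending at b3.
Route from b4: right 2 to d4, up 1 to d3, left 1 to c3, up 1 to c2, right 1 to d2, up 1 to d1, left 2 to b1, down 1 to b2, left 1 to a2, down 1 to a3, right 1 to b3 — 13 moves in all.
Check: all 14 open cells covered.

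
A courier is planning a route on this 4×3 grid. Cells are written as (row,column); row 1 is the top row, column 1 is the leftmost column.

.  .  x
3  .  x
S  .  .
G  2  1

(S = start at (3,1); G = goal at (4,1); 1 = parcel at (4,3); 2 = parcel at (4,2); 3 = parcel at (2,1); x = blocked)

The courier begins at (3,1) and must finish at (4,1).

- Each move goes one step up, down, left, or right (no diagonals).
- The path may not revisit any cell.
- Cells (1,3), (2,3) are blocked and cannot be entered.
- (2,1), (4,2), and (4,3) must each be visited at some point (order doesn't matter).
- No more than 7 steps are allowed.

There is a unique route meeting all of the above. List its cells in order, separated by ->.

(3,1) -> (2,1) -> (2,2) -> (3,2) -> (3,3) -> (4,3) -> (4,2) -> (4,1)

The budget equals the shortest possible length, so every move has to be on a shortest route through the required cells.
Route from (3,1): up 1 to (2,1), right 1 to (2,2), down 1 to (3,2), right 1 to (3,3), down 1 to (4,3), left 2 to (4,1) — 7 moves in all.
Check: all required cells visited; 7 ≤ 7 moves.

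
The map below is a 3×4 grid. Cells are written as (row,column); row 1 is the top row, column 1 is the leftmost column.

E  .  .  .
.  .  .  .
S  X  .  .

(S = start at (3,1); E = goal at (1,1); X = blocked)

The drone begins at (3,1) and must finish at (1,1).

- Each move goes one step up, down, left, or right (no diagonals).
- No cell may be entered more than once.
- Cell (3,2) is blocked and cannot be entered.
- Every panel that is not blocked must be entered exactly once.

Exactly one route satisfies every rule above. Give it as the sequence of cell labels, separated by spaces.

Need to visit all 11 open cells exactly once, starting at (3,1) and ending at (1,1).
Cell (3,3) has only two open neighbours ((2,3) and (3,4)), so the path must pass straight through it: one of those is the cell it's entered from and the other is where it exits.
Route from (3,1): up 1 to (2,1), right 2 to (2,3), down 1 to (3,3), right 1 to (3,4), up 2 to (1,4), left 3 to (1,1) — 10 moves in all.
Check: all 11 open cells covered.

(3,1) (2,1) (2,2) (2,3) (3,3) (3,4) (2,4) (1,4) (1,3) (1,2) (1,1)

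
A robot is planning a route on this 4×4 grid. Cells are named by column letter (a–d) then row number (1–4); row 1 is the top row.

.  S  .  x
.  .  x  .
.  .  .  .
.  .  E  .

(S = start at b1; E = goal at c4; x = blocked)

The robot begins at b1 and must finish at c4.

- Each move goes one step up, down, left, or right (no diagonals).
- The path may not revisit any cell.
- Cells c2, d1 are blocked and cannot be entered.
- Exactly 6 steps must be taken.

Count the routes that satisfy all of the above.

Need simple routes of exactly 6 moves from b1 to c4 (Manhattan distance 4, so 1 moves are spent on a detour and 1 undoing it).
Branch systematically from the start, pruning whenever the remaining move budget drops below the Manhattan distance to c4 or differs from it in parity. Grouping the completions by first move — via b2: 5; via a1: 5 (no valid completion starts via c1) — and summing: 5 + 5 = 10.
That gives 10 routes.

10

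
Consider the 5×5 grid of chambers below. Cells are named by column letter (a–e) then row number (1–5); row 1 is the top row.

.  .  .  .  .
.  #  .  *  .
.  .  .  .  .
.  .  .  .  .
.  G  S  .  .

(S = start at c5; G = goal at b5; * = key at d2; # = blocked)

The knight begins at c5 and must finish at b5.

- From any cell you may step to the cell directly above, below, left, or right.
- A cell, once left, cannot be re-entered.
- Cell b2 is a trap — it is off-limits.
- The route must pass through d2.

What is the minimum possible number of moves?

9

Any route passes through d2 somewhere between c5 and b5. Summing Manhattan distances along the two legs (c5 → d2 → b5) gives a lower bound of 4 + 5 = 9 moves.
A route of 9 moves achieves this: c5 → c4 → d4 → d3 → d2 → c2 → c3 → b3 → b4 → b5.
Since 9 matches the lower bound, it is optimal.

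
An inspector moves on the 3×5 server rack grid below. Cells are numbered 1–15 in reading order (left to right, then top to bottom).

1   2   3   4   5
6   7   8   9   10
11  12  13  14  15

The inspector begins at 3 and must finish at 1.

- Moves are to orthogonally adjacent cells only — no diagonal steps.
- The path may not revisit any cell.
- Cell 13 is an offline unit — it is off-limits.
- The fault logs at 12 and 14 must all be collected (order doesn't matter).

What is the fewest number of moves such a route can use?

12

Any route passes through 12 and 14 in some order between 3 and 1. Summing Manhattan distances along each leg and taking the cheapest ordering (3 → 14 → 12 → 1) gives a lower bound of 3 + 2 + 3 = 8 moves.
That bound ignores the blocked cells. Measuring each leg by the fewest moves that actually steer around them (3→14: 3; 14→12: 4; 12→1: 3) raises the lower bound to 10.
The shortest route satisfying every rule uses 12 moves: 3 → 4 → 5 → 10 → 15 → 14 → 9 → 8 → 7 → 12 → 11 → 6 → 1.
The bound of 10 isn't tight here; checking systematically, no route of length 10 through 11 satisfies every constraint, so 12 is the minimum.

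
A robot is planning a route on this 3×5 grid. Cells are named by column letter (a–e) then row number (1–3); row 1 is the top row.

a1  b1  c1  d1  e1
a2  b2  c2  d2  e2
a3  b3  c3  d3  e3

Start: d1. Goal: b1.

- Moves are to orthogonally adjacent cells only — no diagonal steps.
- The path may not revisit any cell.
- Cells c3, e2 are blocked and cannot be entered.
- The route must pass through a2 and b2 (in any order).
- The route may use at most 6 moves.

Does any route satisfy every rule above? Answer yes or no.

yes

One route that works: d1 → d2 → c2 → b2 → a2 → a1 → b1.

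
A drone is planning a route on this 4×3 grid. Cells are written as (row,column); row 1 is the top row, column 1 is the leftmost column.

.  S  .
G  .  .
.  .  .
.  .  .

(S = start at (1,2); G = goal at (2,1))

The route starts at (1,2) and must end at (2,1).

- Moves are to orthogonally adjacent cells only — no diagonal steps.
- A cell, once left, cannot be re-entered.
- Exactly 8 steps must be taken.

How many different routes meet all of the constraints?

Need simple routes of exactly 8 moves from (1,2) to (2,1) (Manhattan distance 2, so 3 moves are spent on a detour and 3 undoing it).
Branch systematically from the start, pruning whenever the remaining move budget drops below the Manhattan distance to (2,1) or differs from it in parity. Grouping the completions by first move — via (2,2): 4; via (1,3): 5 (no valid completion starts via (1,1)) — and summing: 4 + 5 = 9.
That gives 9 routes.

9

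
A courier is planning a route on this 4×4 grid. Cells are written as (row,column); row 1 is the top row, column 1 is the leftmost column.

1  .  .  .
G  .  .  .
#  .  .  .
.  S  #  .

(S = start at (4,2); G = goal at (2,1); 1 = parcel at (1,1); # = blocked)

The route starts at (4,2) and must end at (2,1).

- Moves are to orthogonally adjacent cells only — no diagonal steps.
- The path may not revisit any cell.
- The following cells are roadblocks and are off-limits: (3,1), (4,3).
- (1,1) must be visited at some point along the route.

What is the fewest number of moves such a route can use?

Any route passes through (1,1) somewhere between (4,2) and (2,1). Summing Manhattan distances along the two legs ((4,2) → (1,1) → (2,1)) gives a lower bound of 4 + 1 = 5 moves.
A route of 5 moves achieves this: (4,2) → (3,2) → (2,2) → (1,2) → (1,1) → (2,1).
Since 5 matches the lower bound, it is optimal.

5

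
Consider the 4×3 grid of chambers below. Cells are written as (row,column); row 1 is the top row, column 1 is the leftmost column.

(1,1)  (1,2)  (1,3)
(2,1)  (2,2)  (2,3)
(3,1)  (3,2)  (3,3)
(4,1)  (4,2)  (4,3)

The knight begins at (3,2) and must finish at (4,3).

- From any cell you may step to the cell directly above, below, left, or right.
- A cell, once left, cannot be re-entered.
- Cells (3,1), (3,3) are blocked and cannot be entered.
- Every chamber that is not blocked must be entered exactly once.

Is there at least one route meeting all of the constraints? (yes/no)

no

Cell (4,1) has only one open neighbour but is neither the start nor the goal, so a Hamiltonian route would have to both enter and leave it through the same neighbour — impossible without revisiting.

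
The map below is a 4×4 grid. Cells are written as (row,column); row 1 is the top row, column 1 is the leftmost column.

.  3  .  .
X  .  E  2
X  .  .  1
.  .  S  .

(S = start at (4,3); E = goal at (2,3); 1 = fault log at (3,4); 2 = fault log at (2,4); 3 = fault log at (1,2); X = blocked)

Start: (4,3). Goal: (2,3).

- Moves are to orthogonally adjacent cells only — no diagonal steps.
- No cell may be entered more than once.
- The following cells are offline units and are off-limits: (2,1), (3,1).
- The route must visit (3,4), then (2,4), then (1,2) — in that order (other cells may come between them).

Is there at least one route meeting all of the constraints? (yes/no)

yes

One route that works: (4,3) → (3,3) → (3,4) → (2,4) → (1,4) → (1,3) → (1,2) → (2,2) → (2,3).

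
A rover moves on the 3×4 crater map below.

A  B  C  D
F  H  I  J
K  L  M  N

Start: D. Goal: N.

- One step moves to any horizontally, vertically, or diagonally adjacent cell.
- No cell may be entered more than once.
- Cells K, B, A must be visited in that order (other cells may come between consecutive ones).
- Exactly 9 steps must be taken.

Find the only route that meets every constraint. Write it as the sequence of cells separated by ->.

The waypoints must appear in the order K, B, A, with no cell reused.
Route from D: 2× down-left (reaching L), left to K, up to F, up-right to B, left to A, 2× down-right (reaching M), right to N — 9 moves in all.
Check: order respected (K at step 3, B at step 5, A at step 6); 9 moves as required.

D -> I -> L -> K -> F -> B -> A -> H -> M -> N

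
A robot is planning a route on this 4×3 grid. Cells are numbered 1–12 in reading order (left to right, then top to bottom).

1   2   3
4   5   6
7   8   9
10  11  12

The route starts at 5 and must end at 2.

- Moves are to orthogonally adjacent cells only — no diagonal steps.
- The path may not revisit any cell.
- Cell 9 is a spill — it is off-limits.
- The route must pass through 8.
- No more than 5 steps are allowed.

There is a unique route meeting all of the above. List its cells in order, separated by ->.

The budget equals the shortest possible length, so every move has to be on a shortest route through the required cells.
Route from 5: down 1 to 8, left 1 to 7, up 2 to 1, right 1 to 2 — 5 moves in all.
Check: all required cells visited; 5 ≤ 5 moves.

5 -> 8 -> 7 -> 4 -> 1 -> 2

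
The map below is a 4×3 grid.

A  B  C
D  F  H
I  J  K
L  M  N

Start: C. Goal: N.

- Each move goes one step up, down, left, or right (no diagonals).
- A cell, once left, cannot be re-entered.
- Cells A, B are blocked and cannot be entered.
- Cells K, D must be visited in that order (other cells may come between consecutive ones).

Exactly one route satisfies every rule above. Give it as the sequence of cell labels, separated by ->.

The waypoints must appear in the order K, D, with no cell reused.
Route from C: 2× down (reaching K), left to J, up to F, left to D, 2× down (reaching L), 2× right (reaching N) — 9 moves in all.
Check: order respected (K at step 2, D at step 5).

C -> H -> K -> J -> F -> D -> I -> L -> M -> N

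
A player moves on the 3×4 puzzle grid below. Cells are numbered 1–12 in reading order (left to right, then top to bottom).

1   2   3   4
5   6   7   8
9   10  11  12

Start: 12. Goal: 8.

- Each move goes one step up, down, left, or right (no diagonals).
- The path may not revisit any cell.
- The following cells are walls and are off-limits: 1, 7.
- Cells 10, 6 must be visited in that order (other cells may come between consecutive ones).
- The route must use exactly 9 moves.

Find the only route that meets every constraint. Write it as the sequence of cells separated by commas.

The waypoints must appear in the order 10, 6, with no cell reused.
Route from 12: 3× left (reaching 9), up to 5, right to 6, up to 2, 2× right (reaching 4), down to 8 — 9 moves in all.
Check: order respected (10 at step 2, 6 at step 5); 9 moves as required.

12, 11, 10, 9, 5, 6, 2, 3, 4, 8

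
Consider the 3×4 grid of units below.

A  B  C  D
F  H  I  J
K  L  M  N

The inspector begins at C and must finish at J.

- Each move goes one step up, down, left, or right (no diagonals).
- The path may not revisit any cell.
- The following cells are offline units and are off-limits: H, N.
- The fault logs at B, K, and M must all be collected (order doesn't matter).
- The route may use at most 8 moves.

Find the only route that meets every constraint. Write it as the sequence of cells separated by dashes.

C - B - A - F - K - L - M - I - J

The 8-move cap with required stops at B, K, M leaves no slack for detours.
Route from C: left 2 to A, down 2 to K, right 2 to M, up 1 to I, right 1 to J — 8 moves in all.
Check: all required cells visited; 8 ≤ 8 moves.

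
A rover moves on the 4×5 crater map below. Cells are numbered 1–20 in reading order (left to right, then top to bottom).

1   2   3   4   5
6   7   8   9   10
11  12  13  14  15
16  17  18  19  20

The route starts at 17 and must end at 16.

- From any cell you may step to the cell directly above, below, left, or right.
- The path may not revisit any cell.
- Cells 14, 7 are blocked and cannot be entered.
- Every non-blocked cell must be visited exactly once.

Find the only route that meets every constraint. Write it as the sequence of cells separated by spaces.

Need to visit all 18 open cells exactly once, starting at 17 and ending at 16.
Route from 17: up 1 to 12, right 1 to 13, down 1 to 18, right 2 to 20, up 3 to 5, left 1 to 4, down 1 to 9, left 1 to 8, up 1 to 3, left 2 to 1, down 3 to 16 — 17 moves in all.
Check: all 18 open cells covered.

17 12 13 18 19 20 15 10 5 4 9 8 3 2 1 6 11 16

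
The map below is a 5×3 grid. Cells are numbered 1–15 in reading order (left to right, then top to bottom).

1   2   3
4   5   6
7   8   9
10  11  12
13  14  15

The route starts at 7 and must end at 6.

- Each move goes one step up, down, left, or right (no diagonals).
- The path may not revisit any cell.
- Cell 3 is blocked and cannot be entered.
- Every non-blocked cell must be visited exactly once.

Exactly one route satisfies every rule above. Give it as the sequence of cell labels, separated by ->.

Need to visit all 14 open cells exactly once, starting at 7 and ending at 6.
Cell 1 has only two open neighbours (4 and 2), so the path must pass straight through it: one of those is the cell it's entered from and the other is where it exits.
Route from 7: up 2 to 1, right 1 to 2, down 3 to 11, left 1 to 10, down 1 to 13, right 2 to 15, up 3 to 6 — 13 moves in all.
Check: all 14 open cells covered.

7 -> 4 -> 1 -> 2 -> 5 -> 8 -> 11 -> 10 -> 13 -> 14 -> 15 -> 12 -> 9 -> 6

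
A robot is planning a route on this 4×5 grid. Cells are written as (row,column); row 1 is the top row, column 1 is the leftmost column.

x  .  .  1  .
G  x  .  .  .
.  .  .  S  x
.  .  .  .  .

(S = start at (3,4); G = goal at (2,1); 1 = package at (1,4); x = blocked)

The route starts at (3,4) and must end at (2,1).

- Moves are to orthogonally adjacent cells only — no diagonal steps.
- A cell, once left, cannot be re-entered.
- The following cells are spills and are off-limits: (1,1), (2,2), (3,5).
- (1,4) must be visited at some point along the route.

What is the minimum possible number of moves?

Any route passes through (1,4) somewhere between (3,4) and (2,1). Summing Manhattan distances along the two legs ((3,4) → (1,4) → (2,1)) gives a lower bound of 2 + 4 = 6 moves.
That bound ignores the blocked cells. Measuring each leg by the fewest moves that actually steer around them ((3,4)→(1,4): 2; (1,4)→(2,1): 6) raises the lower bound to 8.
A route of 8 moves exists: (3,4) → (2,4) → (1,4) → (1,3) → (2,3) → (3,3) → (3,2) → (3,1) → (2,1).
Since 8 matches that lower bound, it is optimal.

8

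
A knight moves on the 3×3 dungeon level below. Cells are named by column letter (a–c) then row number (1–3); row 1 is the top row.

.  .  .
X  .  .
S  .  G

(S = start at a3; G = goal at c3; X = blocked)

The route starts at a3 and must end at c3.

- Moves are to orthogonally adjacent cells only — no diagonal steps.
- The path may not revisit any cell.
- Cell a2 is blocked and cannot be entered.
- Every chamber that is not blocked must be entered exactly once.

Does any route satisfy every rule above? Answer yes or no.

Cell a1 has only one open neighbour but is neither the start nor the goal, so a Hamiltonian route would have to both enter and leave it through the same neighbour — impossible without revisiting.

no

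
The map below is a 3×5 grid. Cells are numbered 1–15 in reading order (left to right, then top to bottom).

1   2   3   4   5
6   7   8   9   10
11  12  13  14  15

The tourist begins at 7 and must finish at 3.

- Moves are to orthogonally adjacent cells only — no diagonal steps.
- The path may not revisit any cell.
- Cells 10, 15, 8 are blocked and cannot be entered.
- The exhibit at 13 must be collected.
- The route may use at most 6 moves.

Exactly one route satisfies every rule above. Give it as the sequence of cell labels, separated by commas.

Any route must reach 13 and still end at 3 within 6 moves, so the order of the required stops is forced.
Route from 7: down 1 to 12, right 2 to 14, up 2 to 4, left 1 to 3 — 6 moves in all.
Check: all required cells visited; 6 ≤ 6 moves.

7, 12, 13, 14, 9, 4, 3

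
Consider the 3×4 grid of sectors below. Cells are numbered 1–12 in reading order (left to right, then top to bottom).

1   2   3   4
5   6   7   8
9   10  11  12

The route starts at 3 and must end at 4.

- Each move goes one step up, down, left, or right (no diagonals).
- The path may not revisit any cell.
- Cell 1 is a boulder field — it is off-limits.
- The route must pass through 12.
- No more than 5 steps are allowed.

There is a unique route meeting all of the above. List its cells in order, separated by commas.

The budget equals the shortest possible length, so every move has to be on a shortest route through the required cells.
Route from 3: 2× down (reaching 11), right to 12, 2× up (reaching 4) — 5 moves in all.
Check: all required cells visited; 5 ≤ 5 moves.

3, 7, 11, 12, 8, 4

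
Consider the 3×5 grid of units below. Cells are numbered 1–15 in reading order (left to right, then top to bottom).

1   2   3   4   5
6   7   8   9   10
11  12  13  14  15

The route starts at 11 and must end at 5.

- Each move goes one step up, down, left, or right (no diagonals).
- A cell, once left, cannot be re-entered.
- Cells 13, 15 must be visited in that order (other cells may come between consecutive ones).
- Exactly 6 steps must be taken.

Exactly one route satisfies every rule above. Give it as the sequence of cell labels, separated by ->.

The waypoints must appear in the order 13, 15, with no cell reused.
Route from 11: right 4 to 15, up 2 to 5 — 6 moves in all.
Check: order respected (13 at step 2, 15 at step 4); 6 moves as required.

11 -> 12 -> 13 -> 14 -> 15 -> 10 -> 5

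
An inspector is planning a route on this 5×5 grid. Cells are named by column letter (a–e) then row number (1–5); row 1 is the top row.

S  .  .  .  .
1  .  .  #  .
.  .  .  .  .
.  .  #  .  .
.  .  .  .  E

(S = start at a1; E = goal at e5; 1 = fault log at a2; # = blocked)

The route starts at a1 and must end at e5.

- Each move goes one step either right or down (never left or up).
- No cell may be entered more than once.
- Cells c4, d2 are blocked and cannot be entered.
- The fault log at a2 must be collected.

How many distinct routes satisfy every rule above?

13

A right/down-only route from a1 to e5 makes exactly 4 down-moves and 4 right-moves in some order.
With no other constraints that would be C(8,4) = 70 routes.
Split at a2 and multiply the segment counts (each segment already excludes blocked cells): a1→a2: 1; a2→e5: 13; product = 13.
That gives 13 routes.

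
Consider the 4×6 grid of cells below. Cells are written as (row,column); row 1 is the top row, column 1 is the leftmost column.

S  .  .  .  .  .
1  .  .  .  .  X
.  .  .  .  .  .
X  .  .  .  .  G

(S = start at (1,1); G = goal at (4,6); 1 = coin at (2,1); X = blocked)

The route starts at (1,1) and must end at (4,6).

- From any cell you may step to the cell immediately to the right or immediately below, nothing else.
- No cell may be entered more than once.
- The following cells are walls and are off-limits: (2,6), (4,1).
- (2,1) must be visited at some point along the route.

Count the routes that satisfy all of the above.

A right/down-only route from (1,1) to (4,6) makes exactly 3 down-moves and 5 right-moves in some order.
With no other constraints that would be C(8,3) = 56 routes.
Split at (2,1) and multiply the segment counts (each segment already excludes blocked cells): (1,1)→(2,1): 1; (2,1)→(4,6): 19; product = 19.
That gives 19 routes.

19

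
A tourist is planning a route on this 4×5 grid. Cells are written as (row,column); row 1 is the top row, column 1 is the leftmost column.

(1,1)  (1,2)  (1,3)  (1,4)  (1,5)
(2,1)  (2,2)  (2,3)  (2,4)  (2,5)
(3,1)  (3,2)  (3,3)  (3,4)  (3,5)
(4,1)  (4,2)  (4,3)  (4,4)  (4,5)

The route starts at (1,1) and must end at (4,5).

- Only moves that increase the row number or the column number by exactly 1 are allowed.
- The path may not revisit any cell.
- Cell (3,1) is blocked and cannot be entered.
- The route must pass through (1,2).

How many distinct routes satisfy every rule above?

20

A right/down-only route from (1,1) to (4,5) makes exactly 3 down-moves and 4 right-moves in some order.
With no other constraints that would be C(7,3) = 35 routes.
Split at (1,2) and multiply the segment counts (each segment already excludes blocked cells): (1,1)→(1,2): 1; (1,2)→(4,5): 20; product = 20.
That gives 20 routes.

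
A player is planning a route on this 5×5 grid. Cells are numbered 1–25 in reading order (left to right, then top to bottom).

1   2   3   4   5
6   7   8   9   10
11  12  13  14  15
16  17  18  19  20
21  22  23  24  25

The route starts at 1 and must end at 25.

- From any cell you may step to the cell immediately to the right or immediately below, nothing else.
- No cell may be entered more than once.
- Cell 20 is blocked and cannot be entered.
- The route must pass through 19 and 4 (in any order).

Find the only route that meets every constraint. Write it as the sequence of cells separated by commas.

1, 2, 3, 4, 9, 14, 19, 24, 25

Moves only go right or down, so the column and row indices never decrease.
Route from 1: 3× right (reaching 4), 4× down (reaching 24), right to 25 — 8 moves in all.
Check: all required cells visited.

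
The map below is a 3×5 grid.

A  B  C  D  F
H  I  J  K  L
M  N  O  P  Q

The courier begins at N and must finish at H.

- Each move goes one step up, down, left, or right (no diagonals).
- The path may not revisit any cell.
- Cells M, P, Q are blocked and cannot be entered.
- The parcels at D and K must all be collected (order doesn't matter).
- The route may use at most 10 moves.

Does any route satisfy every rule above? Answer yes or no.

yes

One route that works: N → I → J → K → D → C → B → A → H.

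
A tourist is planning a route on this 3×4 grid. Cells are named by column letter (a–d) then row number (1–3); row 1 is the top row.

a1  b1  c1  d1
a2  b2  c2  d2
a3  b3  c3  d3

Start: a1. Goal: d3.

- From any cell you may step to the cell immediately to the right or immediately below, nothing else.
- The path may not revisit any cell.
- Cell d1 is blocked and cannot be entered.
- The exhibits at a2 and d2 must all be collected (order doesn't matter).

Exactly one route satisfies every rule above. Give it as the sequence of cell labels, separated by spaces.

a1 a2 b2 c2 d2 d3

Moves only go right or down, so the column and row indices never decrease.
Route from a1: down 1 to a2, right 3 to d2, down 1 to d3 — 5 moves in all.
Check: all required cells visited.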